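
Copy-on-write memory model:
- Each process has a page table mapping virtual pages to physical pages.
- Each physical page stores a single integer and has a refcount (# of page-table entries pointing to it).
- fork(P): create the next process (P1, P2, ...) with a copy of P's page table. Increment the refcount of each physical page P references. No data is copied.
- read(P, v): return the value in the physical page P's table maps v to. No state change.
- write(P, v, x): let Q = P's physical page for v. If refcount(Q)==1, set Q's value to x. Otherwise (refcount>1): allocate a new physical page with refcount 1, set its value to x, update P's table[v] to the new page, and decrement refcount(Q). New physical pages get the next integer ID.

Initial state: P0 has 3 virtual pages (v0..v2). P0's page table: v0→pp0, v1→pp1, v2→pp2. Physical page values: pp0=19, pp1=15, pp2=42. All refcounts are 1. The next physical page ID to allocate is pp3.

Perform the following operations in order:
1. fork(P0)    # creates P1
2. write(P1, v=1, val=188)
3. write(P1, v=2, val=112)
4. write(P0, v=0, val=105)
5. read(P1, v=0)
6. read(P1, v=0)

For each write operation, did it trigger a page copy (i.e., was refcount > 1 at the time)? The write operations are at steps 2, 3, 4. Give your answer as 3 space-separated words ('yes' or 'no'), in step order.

Op 1: fork(P0) -> P1. 3 ppages; refcounts: pp0:2 pp1:2 pp2:2
Op 2: write(P1, v1, 188). refcount(pp1)=2>1 -> COPY to pp3. 4 ppages; refcounts: pp0:2 pp1:1 pp2:2 pp3:1
Op 3: write(P1, v2, 112). refcount(pp2)=2>1 -> COPY to pp4. 5 ppages; refcounts: pp0:2 pp1:1 pp2:1 pp3:1 pp4:1
Op 4: write(P0, v0, 105). refcount(pp0)=2>1 -> COPY to pp5. 6 ppages; refcounts: pp0:1 pp1:1 pp2:1 pp3:1 pp4:1 pp5:1
Op 5: read(P1, v0) -> 19. No state change.
Op 6: read(P1, v0) -> 19. No state change.

yes yes yes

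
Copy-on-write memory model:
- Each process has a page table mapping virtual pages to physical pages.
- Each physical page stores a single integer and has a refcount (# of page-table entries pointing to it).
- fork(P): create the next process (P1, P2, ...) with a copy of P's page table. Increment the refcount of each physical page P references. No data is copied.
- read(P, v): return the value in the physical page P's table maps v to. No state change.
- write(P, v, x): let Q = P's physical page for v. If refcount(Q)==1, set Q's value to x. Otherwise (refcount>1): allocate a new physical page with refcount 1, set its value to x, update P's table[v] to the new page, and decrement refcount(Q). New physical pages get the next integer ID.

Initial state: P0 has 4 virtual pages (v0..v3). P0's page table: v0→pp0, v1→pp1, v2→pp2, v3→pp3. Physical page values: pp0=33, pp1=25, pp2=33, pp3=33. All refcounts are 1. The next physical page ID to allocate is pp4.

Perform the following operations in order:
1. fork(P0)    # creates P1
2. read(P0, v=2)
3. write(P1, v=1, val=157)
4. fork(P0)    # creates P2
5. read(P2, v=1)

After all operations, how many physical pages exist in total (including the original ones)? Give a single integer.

Answer: 5

Derivation:
Op 1: fork(P0) -> P1. 4 ppages; refcounts: pp0:2 pp1:2 pp2:2 pp3:2
Op 2: read(P0, v2) -> 33. No state change.
Op 3: write(P1, v1, 157). refcount(pp1)=2>1 -> COPY to pp4. 5 ppages; refcounts: pp0:2 pp1:1 pp2:2 pp3:2 pp4:1
Op 4: fork(P0) -> P2. 5 ppages; refcounts: pp0:3 pp1:2 pp2:3 pp3:3 pp4:1
Op 5: read(P2, v1) -> 25. No state change.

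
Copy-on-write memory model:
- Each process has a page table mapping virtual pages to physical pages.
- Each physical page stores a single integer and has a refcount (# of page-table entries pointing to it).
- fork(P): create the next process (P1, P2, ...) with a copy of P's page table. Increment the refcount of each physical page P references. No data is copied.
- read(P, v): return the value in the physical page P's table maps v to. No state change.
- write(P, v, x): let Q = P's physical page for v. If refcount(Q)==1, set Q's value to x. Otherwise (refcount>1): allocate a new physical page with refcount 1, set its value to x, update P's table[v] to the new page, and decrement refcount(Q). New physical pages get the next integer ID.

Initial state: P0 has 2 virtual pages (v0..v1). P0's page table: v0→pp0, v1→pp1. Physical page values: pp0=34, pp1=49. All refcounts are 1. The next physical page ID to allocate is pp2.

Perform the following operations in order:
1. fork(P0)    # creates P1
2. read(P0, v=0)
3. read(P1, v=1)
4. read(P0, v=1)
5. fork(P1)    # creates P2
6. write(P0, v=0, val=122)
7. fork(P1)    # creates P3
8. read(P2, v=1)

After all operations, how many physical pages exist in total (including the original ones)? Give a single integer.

Answer: 3

Derivation:
Op 1: fork(P0) -> P1. 2 ppages; refcounts: pp0:2 pp1:2
Op 2: read(P0, v0) -> 34. No state change.
Op 3: read(P1, v1) -> 49. No state change.
Op 4: read(P0, v1) -> 49. No state change.
Op 5: fork(P1) -> P2. 2 ppages; refcounts: pp0:3 pp1:3
Op 6: write(P0, v0, 122). refcount(pp0)=3>1 -> COPY to pp2. 3 ppages; refcounts: pp0:2 pp1:3 pp2:1
Op 7: fork(P1) -> P3. 3 ppages; refcounts: pp0:3 pp1:4 pp2:1
Op 8: read(P2, v1) -> 49. No state change.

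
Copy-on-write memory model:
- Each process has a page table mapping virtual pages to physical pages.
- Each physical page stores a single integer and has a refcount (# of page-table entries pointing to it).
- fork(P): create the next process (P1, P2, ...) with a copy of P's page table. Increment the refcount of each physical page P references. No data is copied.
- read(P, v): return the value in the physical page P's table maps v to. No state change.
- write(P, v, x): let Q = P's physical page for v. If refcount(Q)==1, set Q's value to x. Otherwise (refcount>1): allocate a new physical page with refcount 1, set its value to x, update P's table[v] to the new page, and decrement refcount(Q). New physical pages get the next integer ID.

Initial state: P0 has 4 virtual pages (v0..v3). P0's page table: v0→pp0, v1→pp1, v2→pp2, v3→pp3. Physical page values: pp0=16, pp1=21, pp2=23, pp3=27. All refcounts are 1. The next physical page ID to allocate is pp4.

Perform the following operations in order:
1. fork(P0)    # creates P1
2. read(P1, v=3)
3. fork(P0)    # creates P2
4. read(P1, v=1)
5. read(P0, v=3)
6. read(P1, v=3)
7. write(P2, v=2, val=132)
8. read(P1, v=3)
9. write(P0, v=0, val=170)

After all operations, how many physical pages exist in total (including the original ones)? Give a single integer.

Answer: 6

Derivation:
Op 1: fork(P0) -> P1. 4 ppages; refcounts: pp0:2 pp1:2 pp2:2 pp3:2
Op 2: read(P1, v3) -> 27. No state change.
Op 3: fork(P0) -> P2. 4 ppages; refcounts: pp0:3 pp1:3 pp2:3 pp3:3
Op 4: read(P1, v1) -> 21. No state change.
Op 5: read(P0, v3) -> 27. No state change.
Op 6: read(P1, v3) -> 27. No state change.
Op 7: write(P2, v2, 132). refcount(pp2)=3>1 -> COPY to pp4. 5 ppages; refcounts: pp0:3 pp1:3 pp2:2 pp3:3 pp4:1
Op 8: read(P1, v3) -> 27. No state change.
Op 9: write(P0, v0, 170). refcount(pp0)=3>1 -> COPY to pp5. 6 ppages; refcounts: pp0:2 pp1:3 pp2:2 pp3:3 pp4:1 pp5:1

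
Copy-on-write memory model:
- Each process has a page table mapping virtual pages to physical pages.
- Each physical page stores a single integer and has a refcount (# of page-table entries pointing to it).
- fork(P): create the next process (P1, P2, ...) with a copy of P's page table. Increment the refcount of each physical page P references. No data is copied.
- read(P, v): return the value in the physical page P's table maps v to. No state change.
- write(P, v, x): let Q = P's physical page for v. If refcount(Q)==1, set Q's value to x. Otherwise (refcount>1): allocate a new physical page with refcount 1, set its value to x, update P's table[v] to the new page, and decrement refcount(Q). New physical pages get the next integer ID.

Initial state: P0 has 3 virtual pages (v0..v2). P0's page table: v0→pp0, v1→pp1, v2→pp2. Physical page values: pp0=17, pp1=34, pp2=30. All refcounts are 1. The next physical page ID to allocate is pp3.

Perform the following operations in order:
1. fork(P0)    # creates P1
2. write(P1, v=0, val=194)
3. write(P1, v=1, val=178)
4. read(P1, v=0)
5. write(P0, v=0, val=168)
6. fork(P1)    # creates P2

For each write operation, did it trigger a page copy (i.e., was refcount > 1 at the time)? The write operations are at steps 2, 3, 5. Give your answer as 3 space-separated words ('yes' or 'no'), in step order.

Op 1: fork(P0) -> P1. 3 ppages; refcounts: pp0:2 pp1:2 pp2:2
Op 2: write(P1, v0, 194). refcount(pp0)=2>1 -> COPY to pp3. 4 ppages; refcounts: pp0:1 pp1:2 pp2:2 pp3:1
Op 3: write(P1, v1, 178). refcount(pp1)=2>1 -> COPY to pp4. 5 ppages; refcounts: pp0:1 pp1:1 pp2:2 pp3:1 pp4:1
Op 4: read(P1, v0) -> 194. No state change.
Op 5: write(P0, v0, 168). refcount(pp0)=1 -> write in place. 5 ppages; refcounts: pp0:1 pp1:1 pp2:2 pp3:1 pp4:1
Op 6: fork(P1) -> P2. 5 ppages; refcounts: pp0:1 pp1:1 pp2:3 pp3:2 pp4:2

yes yes no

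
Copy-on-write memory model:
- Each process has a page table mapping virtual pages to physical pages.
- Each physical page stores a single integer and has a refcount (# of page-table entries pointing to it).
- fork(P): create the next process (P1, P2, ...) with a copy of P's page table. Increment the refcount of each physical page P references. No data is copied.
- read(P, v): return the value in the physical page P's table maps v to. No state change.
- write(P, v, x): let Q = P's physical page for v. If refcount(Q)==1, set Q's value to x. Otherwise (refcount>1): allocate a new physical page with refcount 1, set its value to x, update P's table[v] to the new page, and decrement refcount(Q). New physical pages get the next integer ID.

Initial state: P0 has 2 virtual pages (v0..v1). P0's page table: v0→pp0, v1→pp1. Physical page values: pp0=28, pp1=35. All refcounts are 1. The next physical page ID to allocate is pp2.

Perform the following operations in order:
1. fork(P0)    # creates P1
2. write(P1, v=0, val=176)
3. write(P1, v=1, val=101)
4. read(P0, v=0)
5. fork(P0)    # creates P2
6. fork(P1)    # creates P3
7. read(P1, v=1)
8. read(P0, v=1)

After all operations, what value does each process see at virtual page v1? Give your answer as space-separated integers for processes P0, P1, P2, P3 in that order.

Op 1: fork(P0) -> P1. 2 ppages; refcounts: pp0:2 pp1:2
Op 2: write(P1, v0, 176). refcount(pp0)=2>1 -> COPY to pp2. 3 ppages; refcounts: pp0:1 pp1:2 pp2:1
Op 3: write(P1, v1, 101). refcount(pp1)=2>1 -> COPY to pp3. 4 ppages; refcounts: pp0:1 pp1:1 pp2:1 pp3:1
Op 4: read(P0, v0) -> 28. No state change.
Op 5: fork(P0) -> P2. 4 ppages; refcounts: pp0:2 pp1:2 pp2:1 pp3:1
Op 6: fork(P1) -> P3. 4 ppages; refcounts: pp0:2 pp1:2 pp2:2 pp3:2
Op 7: read(P1, v1) -> 101. No state change.
Op 8: read(P0, v1) -> 35. No state change.
P0: v1 -> pp1 = 35
P1: v1 -> pp3 = 101
P2: v1 -> pp1 = 35
P3: v1 -> pp3 = 101

Answer: 35 101 35 101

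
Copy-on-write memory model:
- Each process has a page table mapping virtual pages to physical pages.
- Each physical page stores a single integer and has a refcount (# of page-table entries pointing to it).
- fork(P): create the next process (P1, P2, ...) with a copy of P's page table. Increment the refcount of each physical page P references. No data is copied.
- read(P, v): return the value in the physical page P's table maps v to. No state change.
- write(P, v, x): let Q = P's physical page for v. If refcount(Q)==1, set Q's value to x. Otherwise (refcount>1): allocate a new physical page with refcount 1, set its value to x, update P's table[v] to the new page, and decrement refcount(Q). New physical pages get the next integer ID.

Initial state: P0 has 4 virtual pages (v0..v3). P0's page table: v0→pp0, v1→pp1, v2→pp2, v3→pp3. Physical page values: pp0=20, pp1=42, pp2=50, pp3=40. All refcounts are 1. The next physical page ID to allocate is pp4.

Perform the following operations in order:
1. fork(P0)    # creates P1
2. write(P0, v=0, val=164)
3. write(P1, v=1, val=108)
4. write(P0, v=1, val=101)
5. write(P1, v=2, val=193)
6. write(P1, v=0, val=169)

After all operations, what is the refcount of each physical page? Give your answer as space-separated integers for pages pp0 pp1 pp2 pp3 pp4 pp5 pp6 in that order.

Answer: 1 1 1 2 1 1 1

Derivation:
Op 1: fork(P0) -> P1. 4 ppages; refcounts: pp0:2 pp1:2 pp2:2 pp3:2
Op 2: write(P0, v0, 164). refcount(pp0)=2>1 -> COPY to pp4. 5 ppages; refcounts: pp0:1 pp1:2 pp2:2 pp3:2 pp4:1
Op 3: write(P1, v1, 108). refcount(pp1)=2>1 -> COPY to pp5. 6 ppages; refcounts: pp0:1 pp1:1 pp2:2 pp3:2 pp4:1 pp5:1
Op 4: write(P0, v1, 101). refcount(pp1)=1 -> write in place. 6 ppages; refcounts: pp0:1 pp1:1 pp2:2 pp3:2 pp4:1 pp5:1
Op 5: write(P1, v2, 193). refcount(pp2)=2>1 -> COPY to pp6. 7 ppages; refcounts: pp0:1 pp1:1 pp2:1 pp3:2 pp4:1 pp5:1 pp6:1
Op 6: write(P1, v0, 169). refcount(pp0)=1 -> write in place. 7 ppages; refcounts: pp0:1 pp1:1 pp2:1 pp3:2 pp4:1 pp5:1 pp6:1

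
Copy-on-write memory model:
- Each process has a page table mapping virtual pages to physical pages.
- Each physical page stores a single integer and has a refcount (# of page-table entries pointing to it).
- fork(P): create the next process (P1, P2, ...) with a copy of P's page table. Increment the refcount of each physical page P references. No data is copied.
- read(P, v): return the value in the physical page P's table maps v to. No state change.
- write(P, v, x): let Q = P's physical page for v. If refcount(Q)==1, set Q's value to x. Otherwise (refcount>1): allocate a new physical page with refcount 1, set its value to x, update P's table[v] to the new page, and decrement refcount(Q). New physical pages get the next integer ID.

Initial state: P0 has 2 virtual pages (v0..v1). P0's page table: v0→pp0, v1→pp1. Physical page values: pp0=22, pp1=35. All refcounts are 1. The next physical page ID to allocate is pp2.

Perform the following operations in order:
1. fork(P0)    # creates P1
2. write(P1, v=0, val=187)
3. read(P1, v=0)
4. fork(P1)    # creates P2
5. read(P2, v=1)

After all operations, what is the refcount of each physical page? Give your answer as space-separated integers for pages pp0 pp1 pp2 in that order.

Answer: 1 3 2

Derivation:
Op 1: fork(P0) -> P1. 2 ppages; refcounts: pp0:2 pp1:2
Op 2: write(P1, v0, 187). refcount(pp0)=2>1 -> COPY to pp2. 3 ppages; refcounts: pp0:1 pp1:2 pp2:1
Op 3: read(P1, v0) -> 187. No state change.
Op 4: fork(P1) -> P2. 3 ppages; refcounts: pp0:1 pp1:3 pp2:2
Op 5: read(P2, v1) -> 35. No state change.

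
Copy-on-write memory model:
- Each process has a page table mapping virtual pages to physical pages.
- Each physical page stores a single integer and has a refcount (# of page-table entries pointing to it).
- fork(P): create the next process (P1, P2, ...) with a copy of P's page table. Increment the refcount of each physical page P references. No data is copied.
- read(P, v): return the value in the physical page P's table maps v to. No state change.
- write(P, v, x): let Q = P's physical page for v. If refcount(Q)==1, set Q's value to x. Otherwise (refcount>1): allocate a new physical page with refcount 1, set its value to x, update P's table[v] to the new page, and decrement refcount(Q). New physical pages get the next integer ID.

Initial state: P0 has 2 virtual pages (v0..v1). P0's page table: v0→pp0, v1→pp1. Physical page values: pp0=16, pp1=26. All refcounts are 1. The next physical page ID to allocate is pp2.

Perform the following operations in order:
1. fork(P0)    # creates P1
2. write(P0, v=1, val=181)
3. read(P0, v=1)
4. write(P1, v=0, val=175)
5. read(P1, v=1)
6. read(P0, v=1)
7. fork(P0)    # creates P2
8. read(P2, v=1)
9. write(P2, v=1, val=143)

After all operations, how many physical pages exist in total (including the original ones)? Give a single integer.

Op 1: fork(P0) -> P1. 2 ppages; refcounts: pp0:2 pp1:2
Op 2: write(P0, v1, 181). refcount(pp1)=2>1 -> COPY to pp2. 3 ppages; refcounts: pp0:2 pp1:1 pp2:1
Op 3: read(P0, v1) -> 181. No state change.
Op 4: write(P1, v0, 175). refcount(pp0)=2>1 -> COPY to pp3. 4 ppages; refcounts: pp0:1 pp1:1 pp2:1 pp3:1
Op 5: read(P1, v1) -> 26. No state change.
Op 6: read(P0, v1) -> 181. No state change.
Op 7: fork(P0) -> P2. 4 ppages; refcounts: pp0:2 pp1:1 pp2:2 pp3:1
Op 8: read(P2, v1) -> 181. No state change.
Op 9: write(P2, v1, 143). refcount(pp2)=2>1 -> COPY to pp4. 5 ppages; refcounts: pp0:2 pp1:1 pp2:1 pp3:1 pp4:1

Answer: 5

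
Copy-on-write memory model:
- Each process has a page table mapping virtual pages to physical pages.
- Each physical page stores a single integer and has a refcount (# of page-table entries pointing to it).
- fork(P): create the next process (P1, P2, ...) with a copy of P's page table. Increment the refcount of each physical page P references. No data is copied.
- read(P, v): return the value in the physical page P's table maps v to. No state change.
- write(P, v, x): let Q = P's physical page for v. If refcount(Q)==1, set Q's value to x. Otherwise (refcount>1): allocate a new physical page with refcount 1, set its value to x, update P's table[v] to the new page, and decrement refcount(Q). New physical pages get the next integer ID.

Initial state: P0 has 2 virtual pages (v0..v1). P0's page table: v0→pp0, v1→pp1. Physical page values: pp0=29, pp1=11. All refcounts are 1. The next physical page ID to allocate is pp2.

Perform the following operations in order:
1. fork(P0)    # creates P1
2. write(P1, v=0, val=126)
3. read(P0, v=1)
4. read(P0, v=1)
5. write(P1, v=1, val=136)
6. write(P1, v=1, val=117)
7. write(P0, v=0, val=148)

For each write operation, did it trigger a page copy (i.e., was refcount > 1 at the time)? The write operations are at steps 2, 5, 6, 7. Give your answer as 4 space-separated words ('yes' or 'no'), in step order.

Op 1: fork(P0) -> P1. 2 ppages; refcounts: pp0:2 pp1:2
Op 2: write(P1, v0, 126). refcount(pp0)=2>1 -> COPY to pp2. 3 ppages; refcounts: pp0:1 pp1:2 pp2:1
Op 3: read(P0, v1) -> 11. No state change.
Op 4: read(P0, v1) -> 11. No state change.
Op 5: write(P1, v1, 136). refcount(pp1)=2>1 -> COPY to pp3. 4 ppages; refcounts: pp0:1 pp1:1 pp2:1 pp3:1
Op 6: write(P1, v1, 117). refcount(pp3)=1 -> write in place. 4 ppages; refcounts: pp0:1 pp1:1 pp2:1 pp3:1
Op 7: write(P0, v0, 148). refcount(pp0)=1 -> write in place. 4 ppages; refcounts: pp0:1 pp1:1 pp2:1 pp3:1

yes yes no no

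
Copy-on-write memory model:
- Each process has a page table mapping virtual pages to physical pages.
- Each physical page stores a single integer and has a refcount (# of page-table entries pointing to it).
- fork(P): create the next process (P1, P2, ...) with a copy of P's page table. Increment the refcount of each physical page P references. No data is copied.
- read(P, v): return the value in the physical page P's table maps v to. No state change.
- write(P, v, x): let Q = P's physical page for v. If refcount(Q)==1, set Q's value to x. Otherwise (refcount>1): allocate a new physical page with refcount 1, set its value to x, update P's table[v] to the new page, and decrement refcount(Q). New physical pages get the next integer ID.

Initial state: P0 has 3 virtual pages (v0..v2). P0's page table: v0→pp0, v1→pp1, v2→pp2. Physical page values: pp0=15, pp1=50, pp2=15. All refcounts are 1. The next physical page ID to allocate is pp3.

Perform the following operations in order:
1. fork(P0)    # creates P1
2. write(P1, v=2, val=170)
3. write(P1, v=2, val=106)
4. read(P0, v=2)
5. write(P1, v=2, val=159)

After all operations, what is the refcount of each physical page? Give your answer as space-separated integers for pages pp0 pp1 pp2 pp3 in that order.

Answer: 2 2 1 1

Derivation:
Op 1: fork(P0) -> P1. 3 ppages; refcounts: pp0:2 pp1:2 pp2:2
Op 2: write(P1, v2, 170). refcount(pp2)=2>1 -> COPY to pp3. 4 ppages; refcounts: pp0:2 pp1:2 pp2:1 pp3:1
Op 3: write(P1, v2, 106). refcount(pp3)=1 -> write in place. 4 ppages; refcounts: pp0:2 pp1:2 pp2:1 pp3:1
Op 4: read(P0, v2) -> 15. No state change.
Op 5: write(P1, v2, 159). refcount(pp3)=1 -> write in place. 4 ppages; refcounts: pp0:2 pp1:2 pp2:1 pp3:1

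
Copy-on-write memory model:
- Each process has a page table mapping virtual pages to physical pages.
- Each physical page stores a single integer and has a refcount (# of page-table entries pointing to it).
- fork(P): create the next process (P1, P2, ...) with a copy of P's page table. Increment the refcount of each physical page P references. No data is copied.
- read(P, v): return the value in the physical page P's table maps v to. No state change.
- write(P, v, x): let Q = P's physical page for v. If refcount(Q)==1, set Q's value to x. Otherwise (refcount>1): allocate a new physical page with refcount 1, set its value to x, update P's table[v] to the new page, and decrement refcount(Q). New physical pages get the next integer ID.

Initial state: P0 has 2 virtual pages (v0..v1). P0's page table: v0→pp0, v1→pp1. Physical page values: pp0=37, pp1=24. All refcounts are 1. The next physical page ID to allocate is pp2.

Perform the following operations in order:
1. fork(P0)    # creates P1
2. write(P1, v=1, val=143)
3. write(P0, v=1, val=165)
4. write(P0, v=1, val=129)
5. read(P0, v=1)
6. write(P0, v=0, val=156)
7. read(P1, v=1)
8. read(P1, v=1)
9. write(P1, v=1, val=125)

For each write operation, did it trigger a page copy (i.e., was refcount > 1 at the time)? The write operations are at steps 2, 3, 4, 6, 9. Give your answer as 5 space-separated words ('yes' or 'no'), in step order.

Op 1: fork(P0) -> P1. 2 ppages; refcounts: pp0:2 pp1:2
Op 2: write(P1, v1, 143). refcount(pp1)=2>1 -> COPY to pp2. 3 ppages; refcounts: pp0:2 pp1:1 pp2:1
Op 3: write(P0, v1, 165). refcount(pp1)=1 -> write in place. 3 ppages; refcounts: pp0:2 pp1:1 pp2:1
Op 4: write(P0, v1, 129). refcount(pp1)=1 -> write in place. 3 ppages; refcounts: pp0:2 pp1:1 pp2:1
Op 5: read(P0, v1) -> 129. No state change.
Op 6: write(P0, v0, 156). refcount(pp0)=2>1 -> COPY to pp3. 4 ppages; refcounts: pp0:1 pp1:1 pp2:1 pp3:1
Op 7: read(P1, v1) -> 143. No state change.
Op 8: read(P1, v1) -> 143. No state change.
Op 9: write(P1, v1, 125). refcount(pp2)=1 -> write in place. 4 ppages; refcounts: pp0:1 pp1:1 pp2:1 pp3:1

yes no no yes no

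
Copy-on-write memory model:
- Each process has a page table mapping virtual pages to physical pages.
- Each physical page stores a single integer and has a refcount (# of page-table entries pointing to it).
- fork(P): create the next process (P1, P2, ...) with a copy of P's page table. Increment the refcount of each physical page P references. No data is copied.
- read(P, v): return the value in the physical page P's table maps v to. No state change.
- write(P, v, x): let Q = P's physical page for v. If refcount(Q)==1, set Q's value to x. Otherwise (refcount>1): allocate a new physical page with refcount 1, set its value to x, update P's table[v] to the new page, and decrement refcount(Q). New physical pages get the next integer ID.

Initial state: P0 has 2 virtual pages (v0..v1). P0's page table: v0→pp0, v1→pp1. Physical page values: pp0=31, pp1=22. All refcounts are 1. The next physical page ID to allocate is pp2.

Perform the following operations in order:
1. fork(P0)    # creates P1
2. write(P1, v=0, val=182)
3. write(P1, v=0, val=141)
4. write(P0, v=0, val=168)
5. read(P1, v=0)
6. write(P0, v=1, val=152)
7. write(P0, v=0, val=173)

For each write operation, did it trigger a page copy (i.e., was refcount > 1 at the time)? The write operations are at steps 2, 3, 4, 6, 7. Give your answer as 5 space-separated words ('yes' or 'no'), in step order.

Op 1: fork(P0) -> P1. 2 ppages; refcounts: pp0:2 pp1:2
Op 2: write(P1, v0, 182). refcount(pp0)=2>1 -> COPY to pp2. 3 ppages; refcounts: pp0:1 pp1:2 pp2:1
Op 3: write(P1, v0, 141). refcount(pp2)=1 -> write in place. 3 ppages; refcounts: pp0:1 pp1:2 pp2:1
Op 4: write(P0, v0, 168). refcount(pp0)=1 -> write in place. 3 ppages; refcounts: pp0:1 pp1:2 pp2:1
Op 5: read(P1, v0) -> 141. No state change.
Op 6: write(P0, v1, 152). refcount(pp1)=2>1 -> COPY to pp3. 4 ppages; refcounts: pp0:1 pp1:1 pp2:1 pp3:1
Op 7: write(P0, v0, 173). refcount(pp0)=1 -> write in place. 4 ppages; refcounts: pp0:1 pp1:1 pp2:1 pp3:1

yes no no yes no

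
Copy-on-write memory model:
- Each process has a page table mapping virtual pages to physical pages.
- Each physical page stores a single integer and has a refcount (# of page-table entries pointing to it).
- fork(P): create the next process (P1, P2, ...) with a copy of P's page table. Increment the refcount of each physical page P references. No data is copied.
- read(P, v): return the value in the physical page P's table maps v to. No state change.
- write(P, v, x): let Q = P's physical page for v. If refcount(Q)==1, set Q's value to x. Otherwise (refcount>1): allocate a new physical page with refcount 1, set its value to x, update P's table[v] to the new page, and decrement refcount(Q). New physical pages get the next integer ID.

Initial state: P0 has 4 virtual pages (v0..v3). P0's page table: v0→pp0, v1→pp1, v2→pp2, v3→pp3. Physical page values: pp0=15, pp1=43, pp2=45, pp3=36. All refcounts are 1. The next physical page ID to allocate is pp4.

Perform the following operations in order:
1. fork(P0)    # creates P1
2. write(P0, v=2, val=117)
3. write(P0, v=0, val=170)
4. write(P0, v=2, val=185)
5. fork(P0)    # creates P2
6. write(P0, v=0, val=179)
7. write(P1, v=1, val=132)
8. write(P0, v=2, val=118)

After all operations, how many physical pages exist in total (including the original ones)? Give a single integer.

Op 1: fork(P0) -> P1. 4 ppages; refcounts: pp0:2 pp1:2 pp2:2 pp3:2
Op 2: write(P0, v2, 117). refcount(pp2)=2>1 -> COPY to pp4. 5 ppages; refcounts: pp0:2 pp1:2 pp2:1 pp3:2 pp4:1
Op 3: write(P0, v0, 170). refcount(pp0)=2>1 -> COPY to pp5. 6 ppages; refcounts: pp0:1 pp1:2 pp2:1 pp3:2 pp4:1 pp5:1
Op 4: write(P0, v2, 185). refcount(pp4)=1 -> write in place. 6 ppages; refcounts: pp0:1 pp1:2 pp2:1 pp3:2 pp4:1 pp5:1
Op 5: fork(P0) -> P2. 6 ppages; refcounts: pp0:1 pp1:3 pp2:1 pp3:3 pp4:2 pp5:2
Op 6: write(P0, v0, 179). refcount(pp5)=2>1 -> COPY to pp6. 7 ppages; refcounts: pp0:1 pp1:3 pp2:1 pp3:3 pp4:2 pp5:1 pp6:1
Op 7: write(P1, v1, 132). refcount(pp1)=3>1 -> COPY to pp7. 8 ppages; refcounts: pp0:1 pp1:2 pp2:1 pp3:3 pp4:2 pp5:1 pp6:1 pp7:1
Op 8: write(P0, v2, 118). refcount(pp4)=2>1 -> COPY to pp8. 9 ppages; refcounts: pp0:1 pp1:2 pp2:1 pp3:3 pp4:1 pp5:1 pp6:1 pp7:1 pp8:1

Answer: 9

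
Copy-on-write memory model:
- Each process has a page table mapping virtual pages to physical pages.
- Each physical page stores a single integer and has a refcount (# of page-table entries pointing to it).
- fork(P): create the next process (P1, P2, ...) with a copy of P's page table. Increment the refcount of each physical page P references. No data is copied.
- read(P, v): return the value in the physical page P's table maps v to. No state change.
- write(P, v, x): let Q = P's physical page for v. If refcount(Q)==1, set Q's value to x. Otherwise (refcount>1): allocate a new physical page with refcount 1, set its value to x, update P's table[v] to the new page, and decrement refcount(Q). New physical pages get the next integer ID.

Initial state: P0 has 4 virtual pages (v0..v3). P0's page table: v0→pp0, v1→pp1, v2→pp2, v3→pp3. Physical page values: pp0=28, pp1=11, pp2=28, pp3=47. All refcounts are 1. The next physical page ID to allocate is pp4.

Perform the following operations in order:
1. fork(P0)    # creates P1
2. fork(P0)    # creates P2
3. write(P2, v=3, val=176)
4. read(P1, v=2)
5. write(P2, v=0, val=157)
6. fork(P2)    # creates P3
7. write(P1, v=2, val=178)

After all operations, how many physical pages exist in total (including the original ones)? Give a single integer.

Answer: 7

Derivation:
Op 1: fork(P0) -> P1. 4 ppages; refcounts: pp0:2 pp1:2 pp2:2 pp3:2
Op 2: fork(P0) -> P2. 4 ppages; refcounts: pp0:3 pp1:3 pp2:3 pp3:3
Op 3: write(P2, v3, 176). refcount(pp3)=3>1 -> COPY to pp4. 5 ppages; refcounts: pp0:3 pp1:3 pp2:3 pp3:2 pp4:1
Op 4: read(P1, v2) -> 28. No state change.
Op 5: write(P2, v0, 157). refcount(pp0)=3>1 -> COPY to pp5. 6 ppages; refcounts: pp0:2 pp1:3 pp2:3 pp3:2 pp4:1 pp5:1
Op 6: fork(P2) -> P3. 6 ppages; refcounts: pp0:2 pp1:4 pp2:4 pp3:2 pp4:2 pp5:2
Op 7: write(P1, v2, 178). refcount(pp2)=4>1 -> COPY to pp6. 7 ppages; refcounts: pp0:2 pp1:4 pp2:3 pp3:2 pp4:2 pp5:2 pp6:1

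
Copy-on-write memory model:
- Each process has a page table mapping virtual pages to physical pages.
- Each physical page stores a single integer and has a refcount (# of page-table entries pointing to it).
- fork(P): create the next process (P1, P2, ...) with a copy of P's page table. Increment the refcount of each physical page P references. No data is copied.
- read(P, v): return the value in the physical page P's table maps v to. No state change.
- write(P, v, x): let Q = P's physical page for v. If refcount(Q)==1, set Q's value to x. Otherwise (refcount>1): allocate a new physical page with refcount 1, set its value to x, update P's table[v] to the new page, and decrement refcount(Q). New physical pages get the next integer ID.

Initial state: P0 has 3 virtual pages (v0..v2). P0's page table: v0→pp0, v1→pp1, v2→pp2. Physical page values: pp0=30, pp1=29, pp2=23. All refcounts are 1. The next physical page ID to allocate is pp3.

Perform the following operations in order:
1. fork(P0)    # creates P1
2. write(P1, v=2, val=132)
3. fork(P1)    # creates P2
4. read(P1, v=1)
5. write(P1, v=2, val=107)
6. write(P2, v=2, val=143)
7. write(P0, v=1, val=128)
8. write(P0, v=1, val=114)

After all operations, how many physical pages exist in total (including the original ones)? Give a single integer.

Answer: 6

Derivation:
Op 1: fork(P0) -> P1. 3 ppages; refcounts: pp0:2 pp1:2 pp2:2
Op 2: write(P1, v2, 132). refcount(pp2)=2>1 -> COPY to pp3. 4 ppages; refcounts: pp0:2 pp1:2 pp2:1 pp3:1
Op 3: fork(P1) -> P2. 4 ppages; refcounts: pp0:3 pp1:3 pp2:1 pp3:2
Op 4: read(P1, v1) -> 29. No state change.
Op 5: write(P1, v2, 107). refcount(pp3)=2>1 -> COPY to pp4. 5 ppages; refcounts: pp0:3 pp1:3 pp2:1 pp3:1 pp4:1
Op 6: write(P2, v2, 143). refcount(pp3)=1 -> write in place. 5 ppages; refcounts: pp0:3 pp1:3 pp2:1 pp3:1 pp4:1
Op 7: write(P0, v1, 128). refcount(pp1)=3>1 -> COPY to pp5. 6 ppages; refcounts: pp0:3 pp1:2 pp2:1 pp3:1 pp4:1 pp5:1
Op 8: write(P0, v1, 114). refcount(pp5)=1 -> write in place. 6 ppages; refcounts: pp0:3 pp1:2 pp2:1 pp3:1 pp4:1 pp5:1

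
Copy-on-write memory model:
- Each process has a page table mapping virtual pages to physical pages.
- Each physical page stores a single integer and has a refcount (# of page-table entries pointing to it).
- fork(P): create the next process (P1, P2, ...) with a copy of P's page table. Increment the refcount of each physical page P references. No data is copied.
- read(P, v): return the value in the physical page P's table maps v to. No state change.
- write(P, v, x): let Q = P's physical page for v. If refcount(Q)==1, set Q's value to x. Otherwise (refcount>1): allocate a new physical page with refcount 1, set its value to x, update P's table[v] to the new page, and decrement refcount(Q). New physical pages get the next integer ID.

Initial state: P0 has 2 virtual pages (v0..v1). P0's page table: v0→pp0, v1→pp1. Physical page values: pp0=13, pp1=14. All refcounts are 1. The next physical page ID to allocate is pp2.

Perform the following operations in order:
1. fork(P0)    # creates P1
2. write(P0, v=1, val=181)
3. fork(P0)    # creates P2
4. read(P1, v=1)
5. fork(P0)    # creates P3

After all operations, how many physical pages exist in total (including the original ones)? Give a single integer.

Answer: 3

Derivation:
Op 1: fork(P0) -> P1. 2 ppages; refcounts: pp0:2 pp1:2
Op 2: write(P0, v1, 181). refcount(pp1)=2>1 -> COPY to pp2. 3 ppages; refcounts: pp0:2 pp1:1 pp2:1
Op 3: fork(P0) -> P2. 3 ppages; refcounts: pp0:3 pp1:1 pp2:2
Op 4: read(P1, v1) -> 14. No state change.
Op 5: fork(P0) -> P3. 3 ppages; refcounts: pp0:4 pp1:1 pp2:3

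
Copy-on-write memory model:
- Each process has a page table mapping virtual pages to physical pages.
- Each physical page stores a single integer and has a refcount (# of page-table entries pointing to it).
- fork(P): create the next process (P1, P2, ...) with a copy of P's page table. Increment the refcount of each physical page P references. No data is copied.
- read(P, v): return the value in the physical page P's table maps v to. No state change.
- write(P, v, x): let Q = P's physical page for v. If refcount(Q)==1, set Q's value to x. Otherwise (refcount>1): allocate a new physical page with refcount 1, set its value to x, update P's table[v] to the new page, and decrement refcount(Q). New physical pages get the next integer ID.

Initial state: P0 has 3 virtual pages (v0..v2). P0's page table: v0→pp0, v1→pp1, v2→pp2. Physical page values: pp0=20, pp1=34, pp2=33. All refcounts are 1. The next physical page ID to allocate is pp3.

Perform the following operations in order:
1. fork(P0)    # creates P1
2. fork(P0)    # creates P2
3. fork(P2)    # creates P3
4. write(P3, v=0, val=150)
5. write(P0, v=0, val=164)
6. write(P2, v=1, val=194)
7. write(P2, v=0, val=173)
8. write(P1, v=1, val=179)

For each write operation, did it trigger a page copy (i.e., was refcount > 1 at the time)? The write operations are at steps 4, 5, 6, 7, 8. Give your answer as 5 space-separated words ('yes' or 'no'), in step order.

Op 1: fork(P0) -> P1. 3 ppages; refcounts: pp0:2 pp1:2 pp2:2
Op 2: fork(P0) -> P2. 3 ppages; refcounts: pp0:3 pp1:3 pp2:3
Op 3: fork(P2) -> P3. 3 ppages; refcounts: pp0:4 pp1:4 pp2:4
Op 4: write(P3, v0, 150). refcount(pp0)=4>1 -> COPY to pp3. 4 ppages; refcounts: pp0:3 pp1:4 pp2:4 pp3:1
Op 5: write(P0, v0, 164). refcount(pp0)=3>1 -> COPY to pp4. 5 ppages; refcounts: pp0:2 pp1:4 pp2:4 pp3:1 pp4:1
Op 6: write(P2, v1, 194). refcount(pp1)=4>1 -> COPY to pp5. 6 ppages; refcounts: pp0:2 pp1:3 pp2:4 pp3:1 pp4:1 pp5:1
Op 7: write(P2, v0, 173). refcount(pp0)=2>1 -> COPY to pp6. 7 ppages; refcounts: pp0:1 pp1:3 pp2:4 pp3:1 pp4:1 pp5:1 pp6:1
Op 8: write(P1, v1, 179). refcount(pp1)=3>1 -> COPY to pp7. 8 ppages; refcounts: pp0:1 pp1:2 pp2:4 pp3:1 pp4:1 pp5:1 pp6:1 pp7:1

yes yes yes yes yes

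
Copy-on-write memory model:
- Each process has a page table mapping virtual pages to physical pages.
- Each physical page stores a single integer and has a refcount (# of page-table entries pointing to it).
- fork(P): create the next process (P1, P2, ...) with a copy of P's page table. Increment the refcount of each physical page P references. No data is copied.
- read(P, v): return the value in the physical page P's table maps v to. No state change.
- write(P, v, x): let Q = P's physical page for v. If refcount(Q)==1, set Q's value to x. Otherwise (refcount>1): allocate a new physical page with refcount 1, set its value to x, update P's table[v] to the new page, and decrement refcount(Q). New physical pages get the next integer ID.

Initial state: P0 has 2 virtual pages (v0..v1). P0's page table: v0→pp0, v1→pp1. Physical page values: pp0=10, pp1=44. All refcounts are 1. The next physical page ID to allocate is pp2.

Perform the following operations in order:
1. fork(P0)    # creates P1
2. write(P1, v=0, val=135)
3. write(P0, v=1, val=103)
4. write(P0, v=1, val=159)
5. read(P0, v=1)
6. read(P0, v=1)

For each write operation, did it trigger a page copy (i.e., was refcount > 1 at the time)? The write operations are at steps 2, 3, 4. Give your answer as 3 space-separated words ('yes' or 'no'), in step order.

Op 1: fork(P0) -> P1. 2 ppages; refcounts: pp0:2 pp1:2
Op 2: write(P1, v0, 135). refcount(pp0)=2>1 -> COPY to pp2. 3 ppages; refcounts: pp0:1 pp1:2 pp2:1
Op 3: write(P0, v1, 103). refcount(pp1)=2>1 -> COPY to pp3. 4 ppages; refcounts: pp0:1 pp1:1 pp2:1 pp3:1
Op 4: write(P0, v1, 159). refcount(pp3)=1 -> write in place. 4 ppages; refcounts: pp0:1 pp1:1 pp2:1 pp3:1
Op 5: read(P0, v1) -> 159. No state change.
Op 6: read(P0, v1) -> 159. No state change.

yes yes no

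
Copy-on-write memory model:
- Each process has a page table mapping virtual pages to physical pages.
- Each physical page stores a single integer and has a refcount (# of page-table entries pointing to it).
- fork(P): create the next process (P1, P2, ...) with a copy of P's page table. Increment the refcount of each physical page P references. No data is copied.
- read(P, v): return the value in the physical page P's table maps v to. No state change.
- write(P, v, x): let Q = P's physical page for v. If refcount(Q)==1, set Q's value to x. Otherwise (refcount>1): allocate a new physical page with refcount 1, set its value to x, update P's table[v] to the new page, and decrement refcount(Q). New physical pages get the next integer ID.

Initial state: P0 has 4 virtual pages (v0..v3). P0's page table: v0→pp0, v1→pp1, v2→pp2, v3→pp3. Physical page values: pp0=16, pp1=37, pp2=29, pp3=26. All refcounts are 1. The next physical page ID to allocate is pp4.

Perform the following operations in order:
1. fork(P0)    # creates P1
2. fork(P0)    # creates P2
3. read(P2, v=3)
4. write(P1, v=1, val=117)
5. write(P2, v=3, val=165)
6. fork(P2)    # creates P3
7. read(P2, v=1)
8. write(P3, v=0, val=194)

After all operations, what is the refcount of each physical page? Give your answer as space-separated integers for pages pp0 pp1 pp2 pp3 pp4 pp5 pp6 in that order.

Op 1: fork(P0) -> P1. 4 ppages; refcounts: pp0:2 pp1:2 pp2:2 pp3:2
Op 2: fork(P0) -> P2. 4 ppages; refcounts: pp0:3 pp1:3 pp2:3 pp3:3
Op 3: read(P2, v3) -> 26. No state change.
Op 4: write(P1, v1, 117). refcount(pp1)=3>1 -> COPY to pp4. 5 ppages; refcounts: pp0:3 pp1:2 pp2:3 pp3:3 pp4:1
Op 5: write(P2, v3, 165). refcount(pp3)=3>1 -> COPY to pp5. 6 ppages; refcounts: pp0:3 pp1:2 pp2:3 pp3:2 pp4:1 pp5:1
Op 6: fork(P2) -> P3. 6 ppages; refcounts: pp0:4 pp1:3 pp2:4 pp3:2 pp4:1 pp5:2
Op 7: read(P2, v1) -> 37. No state change.
Op 8: write(P3, v0, 194). refcount(pp0)=4>1 -> COPY to pp6. 7 ppages; refcounts: pp0:3 pp1:3 pp2:4 pp3:2 pp4:1 pp5:2 pp6:1

Answer: 3 3 4 2 1 2 1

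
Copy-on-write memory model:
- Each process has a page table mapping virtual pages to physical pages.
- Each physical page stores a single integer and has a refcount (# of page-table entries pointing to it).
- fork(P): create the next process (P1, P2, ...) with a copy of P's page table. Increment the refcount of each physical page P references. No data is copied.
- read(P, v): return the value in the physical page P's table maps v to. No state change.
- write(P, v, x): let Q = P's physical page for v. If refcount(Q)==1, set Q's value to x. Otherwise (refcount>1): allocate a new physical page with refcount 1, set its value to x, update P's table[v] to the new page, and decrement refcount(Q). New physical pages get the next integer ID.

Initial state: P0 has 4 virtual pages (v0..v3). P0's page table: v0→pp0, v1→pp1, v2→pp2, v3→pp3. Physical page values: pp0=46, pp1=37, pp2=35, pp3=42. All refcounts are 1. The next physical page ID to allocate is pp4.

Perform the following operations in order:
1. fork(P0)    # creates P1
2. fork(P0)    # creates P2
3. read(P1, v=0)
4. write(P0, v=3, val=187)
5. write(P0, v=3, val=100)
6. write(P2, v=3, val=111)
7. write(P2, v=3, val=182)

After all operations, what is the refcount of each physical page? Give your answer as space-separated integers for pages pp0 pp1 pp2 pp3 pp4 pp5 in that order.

Op 1: fork(P0) -> P1. 4 ppages; refcounts: pp0:2 pp1:2 pp2:2 pp3:2
Op 2: fork(P0) -> P2. 4 ppages; refcounts: pp0:3 pp1:3 pp2:3 pp3:3
Op 3: read(P1, v0) -> 46. No state change.
Op 4: write(P0, v3, 187). refcount(pp3)=3>1 -> COPY to pp4. 5 ppages; refcounts: pp0:3 pp1:3 pp2:3 pp3:2 pp4:1
Op 5: write(P0, v3, 100). refcount(pp4)=1 -> write in place. 5 ppages; refcounts: pp0:3 pp1:3 pp2:3 pp3:2 pp4:1
Op 6: write(P2, v3, 111). refcount(pp3)=2>1 -> COPY to pp5. 6 ppages; refcounts: pp0:3 pp1:3 pp2:3 pp3:1 pp4:1 pp5:1
Op 7: write(P2, v3, 182). refcount(pp5)=1 -> write in place. 6 ppages; refcounts: pp0:3 pp1:3 pp2:3 pp3:1 pp4:1 pp5:1

Answer: 3 3 3 1 1 1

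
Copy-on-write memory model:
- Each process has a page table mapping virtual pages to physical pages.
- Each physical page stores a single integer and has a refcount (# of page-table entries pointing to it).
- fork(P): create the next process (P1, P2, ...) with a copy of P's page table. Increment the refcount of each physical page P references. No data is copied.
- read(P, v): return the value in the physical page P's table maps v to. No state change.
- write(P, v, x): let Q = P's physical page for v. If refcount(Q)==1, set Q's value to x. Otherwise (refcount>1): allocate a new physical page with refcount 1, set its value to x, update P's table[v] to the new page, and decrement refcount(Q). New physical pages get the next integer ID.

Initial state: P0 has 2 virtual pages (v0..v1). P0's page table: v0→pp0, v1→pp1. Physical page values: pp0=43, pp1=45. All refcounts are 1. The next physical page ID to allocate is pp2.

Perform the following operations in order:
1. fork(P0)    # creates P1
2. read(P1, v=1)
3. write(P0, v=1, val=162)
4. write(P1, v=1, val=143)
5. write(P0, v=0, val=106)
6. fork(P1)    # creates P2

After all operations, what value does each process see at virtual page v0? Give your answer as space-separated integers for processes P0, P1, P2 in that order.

Answer: 106 43 43

Derivation:
Op 1: fork(P0) -> P1. 2 ppages; refcounts: pp0:2 pp1:2
Op 2: read(P1, v1) -> 45. No state change.
Op 3: write(P0, v1, 162). refcount(pp1)=2>1 -> COPY to pp2. 3 ppages; refcounts: pp0:2 pp1:1 pp2:1
Op 4: write(P1, v1, 143). refcount(pp1)=1 -> write in place. 3 ppages; refcounts: pp0:2 pp1:1 pp2:1
Op 5: write(P0, v0, 106). refcount(pp0)=2>1 -> COPY to pp3. 4 ppages; refcounts: pp0:1 pp1:1 pp2:1 pp3:1
Op 6: fork(P1) -> P2. 4 ppages; refcounts: pp0:2 pp1:2 pp2:1 pp3:1
P0: v0 -> pp3 = 106
P1: v0 -> pp0 = 43
P2: v0 -> pp0 = 43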